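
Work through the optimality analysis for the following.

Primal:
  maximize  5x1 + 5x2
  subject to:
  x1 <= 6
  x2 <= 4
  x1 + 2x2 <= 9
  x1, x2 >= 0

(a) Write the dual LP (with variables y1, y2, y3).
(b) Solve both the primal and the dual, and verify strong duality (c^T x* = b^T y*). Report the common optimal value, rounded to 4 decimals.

The standard primal-dual pair for 'max c^T x s.t. A x <= b, x >= 0' is:
  Dual:  min b^T y  s.t.  A^T y >= c,  y >= 0.

So the dual LP is:
  minimize  6y1 + 4y2 + 9y3
  subject to:
    y1 + y3 >= 5
    y2 + 2y3 >= 5
    y1, y2, y3 >= 0

Solving the primal: x* = (6, 1.5).
  primal value c^T x* = 37.5.
Solving the dual: y* = (2.5, 0, 2.5).
  dual value b^T y* = 37.5.
Strong duality: c^T x* = b^T y*. Confirmed.

37.5


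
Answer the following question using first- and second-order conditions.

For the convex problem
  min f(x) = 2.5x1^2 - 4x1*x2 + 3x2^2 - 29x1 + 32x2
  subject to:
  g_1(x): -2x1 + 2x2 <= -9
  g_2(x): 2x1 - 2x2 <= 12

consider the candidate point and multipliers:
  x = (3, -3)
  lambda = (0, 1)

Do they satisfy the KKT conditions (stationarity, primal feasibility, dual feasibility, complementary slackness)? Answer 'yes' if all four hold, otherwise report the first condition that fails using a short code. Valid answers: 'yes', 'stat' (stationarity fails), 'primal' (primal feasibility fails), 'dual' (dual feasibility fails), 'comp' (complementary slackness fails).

Gradient of f: grad f(x) = Q x + c = (-2, 2)
Constraint values g_i(x) = a_i^T x - b_i:
  g_1((3, -3)) = -3
  g_2((3, -3)) = 0
Stationarity residual: grad f(x) + sum_i lambda_i a_i = (0, 0)
  -> stationarity OK
Primal feasibility (all g_i <= 0): OK
Dual feasibility (all lambda_i >= 0): OK
Complementary slackness (lambda_i * g_i(x) = 0 for all i): OK

Verdict: yes, KKT holds.

yes


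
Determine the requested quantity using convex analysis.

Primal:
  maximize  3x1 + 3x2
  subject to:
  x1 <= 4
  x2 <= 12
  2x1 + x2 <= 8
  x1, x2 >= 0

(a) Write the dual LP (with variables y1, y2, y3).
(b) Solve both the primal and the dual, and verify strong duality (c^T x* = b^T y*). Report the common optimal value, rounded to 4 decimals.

The standard primal-dual pair for 'max c^T x s.t. A x <= b, x >= 0' is:
  Dual:  min b^T y  s.t.  A^T y >= c,  y >= 0.

So the dual LP is:
  minimize  4y1 + 12y2 + 8y3
  subject to:
    y1 + 2y3 >= 3
    y2 + y3 >= 3
    y1, y2, y3 >= 0

Solving the primal: x* = (0, 8).
  primal value c^T x* = 24.
Solving the dual: y* = (0, 0, 3).
  dual value b^T y* = 24.
Strong duality: c^T x* = b^T y*. Confirmed.

24


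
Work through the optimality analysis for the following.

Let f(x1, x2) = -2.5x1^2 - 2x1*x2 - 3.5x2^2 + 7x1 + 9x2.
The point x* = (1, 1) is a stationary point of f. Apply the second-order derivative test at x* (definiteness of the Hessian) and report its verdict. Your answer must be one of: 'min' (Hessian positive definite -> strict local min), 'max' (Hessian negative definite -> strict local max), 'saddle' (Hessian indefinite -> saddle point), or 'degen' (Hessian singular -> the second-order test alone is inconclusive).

Compute the Hessian H = grad^2 f:
  H = [[-5, -2], [-2, -7]]
Verify stationarity: grad f(x*) = H x* + g = (0, 0).
Eigenvalues of H: -8.2361, -3.7639.
Both eigenvalues < 0, so H is negative definite -> x* is a strict local max.

max


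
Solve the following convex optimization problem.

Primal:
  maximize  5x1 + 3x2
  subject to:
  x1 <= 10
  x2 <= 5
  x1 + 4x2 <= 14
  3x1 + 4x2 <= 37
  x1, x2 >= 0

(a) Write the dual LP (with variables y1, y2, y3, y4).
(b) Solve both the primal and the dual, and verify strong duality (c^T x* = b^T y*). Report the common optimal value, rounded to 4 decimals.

The standard primal-dual pair for 'max c^T x s.t. A x <= b, x >= 0' is:
  Dual:  min b^T y  s.t.  A^T y >= c,  y >= 0.

So the dual LP is:
  minimize  10y1 + 5y2 + 14y3 + 37y4
  subject to:
    y1 + y3 + 3y4 >= 5
    y2 + 4y3 + 4y4 >= 3
    y1, y2, y3, y4 >= 0

Solving the primal: x* = (10, 1).
  primal value c^T x* = 53.
Solving the dual: y* = (4.25, 0, 0.75, 0).
  dual value b^T y* = 53.
Strong duality: c^T x* = b^T y*. Confirmed.

53


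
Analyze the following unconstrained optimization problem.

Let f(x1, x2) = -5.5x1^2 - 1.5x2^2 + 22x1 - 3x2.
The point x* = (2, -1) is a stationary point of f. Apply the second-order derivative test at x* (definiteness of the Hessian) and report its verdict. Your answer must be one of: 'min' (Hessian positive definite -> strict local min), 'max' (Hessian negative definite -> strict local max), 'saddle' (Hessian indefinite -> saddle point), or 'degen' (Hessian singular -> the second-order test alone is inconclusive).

Compute the Hessian H = grad^2 f:
  H = [[-11, 0], [0, -3]]
Verify stationarity: grad f(x*) = H x* + g = (0, 0).
Eigenvalues of H: -11, -3.
Both eigenvalues < 0, so H is negative definite -> x* is a strict local max.

max


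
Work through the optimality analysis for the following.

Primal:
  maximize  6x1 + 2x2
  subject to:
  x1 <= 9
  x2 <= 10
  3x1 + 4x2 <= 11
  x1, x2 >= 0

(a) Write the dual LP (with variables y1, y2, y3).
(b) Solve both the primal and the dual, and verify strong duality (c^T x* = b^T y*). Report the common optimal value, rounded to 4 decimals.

The standard primal-dual pair for 'max c^T x s.t. A x <= b, x >= 0' is:
  Dual:  min b^T y  s.t.  A^T y >= c,  y >= 0.

So the dual LP is:
  minimize  9y1 + 10y2 + 11y3
  subject to:
    y1 + 3y3 >= 6
    y2 + 4y3 >= 2
    y1, y2, y3 >= 0

Solving the primal: x* = (3.6667, 0).
  primal value c^T x* = 22.
Solving the dual: y* = (0, 0, 2).
  dual value b^T y* = 22.
Strong duality: c^T x* = b^T y*. Confirmed.

22


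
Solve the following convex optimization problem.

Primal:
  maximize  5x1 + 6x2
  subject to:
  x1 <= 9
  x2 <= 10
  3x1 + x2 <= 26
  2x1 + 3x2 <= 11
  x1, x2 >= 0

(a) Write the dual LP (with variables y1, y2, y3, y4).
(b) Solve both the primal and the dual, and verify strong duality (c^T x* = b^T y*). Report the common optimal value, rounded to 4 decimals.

The standard primal-dual pair for 'max c^T x s.t. A x <= b, x >= 0' is:
  Dual:  min b^T y  s.t.  A^T y >= c,  y >= 0.

So the dual LP is:
  minimize  9y1 + 10y2 + 26y3 + 11y4
  subject to:
    y1 + 3y3 + 2y4 >= 5
    y2 + y3 + 3y4 >= 6
    y1, y2, y3, y4 >= 0

Solving the primal: x* = (5.5, 0).
  primal value c^T x* = 27.5.
Solving the dual: y* = (0, 0, 0, 2.5).
  dual value b^T y* = 27.5.
Strong duality: c^T x* = b^T y*. Confirmed.

27.5


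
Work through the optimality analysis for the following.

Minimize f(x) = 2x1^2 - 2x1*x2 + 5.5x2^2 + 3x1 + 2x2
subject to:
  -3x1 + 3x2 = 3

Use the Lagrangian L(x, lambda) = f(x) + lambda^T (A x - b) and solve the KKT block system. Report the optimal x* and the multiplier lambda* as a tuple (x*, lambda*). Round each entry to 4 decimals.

Form the Lagrangian:
  L(x, lambda) = (1/2) x^T Q x + c^T x + lambda^T (A x - b)
Stationarity (grad_x L = 0): Q x + c + A^T lambda = 0.
Primal feasibility: A x = b.

This gives the KKT block system:
  [ Q   A^T ] [ x     ]   [-c ]
  [ A    0  ] [ lambda ] = [ b ]

Solving the linear system:
  x*      = (-1.2727, -0.2727)
  lambda* = (-0.5152)
  f(x*)   = -1.4091

x* = (-1.2727, -0.2727), lambda* = (-0.5152)


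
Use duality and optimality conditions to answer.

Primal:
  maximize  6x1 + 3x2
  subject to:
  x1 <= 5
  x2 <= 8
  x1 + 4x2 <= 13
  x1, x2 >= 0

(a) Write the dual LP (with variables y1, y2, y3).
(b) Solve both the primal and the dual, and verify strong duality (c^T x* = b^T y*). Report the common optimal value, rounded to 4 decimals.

The standard primal-dual pair for 'max c^T x s.t. A x <= b, x >= 0' is:
  Dual:  min b^T y  s.t.  A^T y >= c,  y >= 0.

So the dual LP is:
  minimize  5y1 + 8y2 + 13y3
  subject to:
    y1 + y3 >= 6
    y2 + 4y3 >= 3
    y1, y2, y3 >= 0

Solving the primal: x* = (5, 2).
  primal value c^T x* = 36.
Solving the dual: y* = (5.25, 0, 0.75).
  dual value b^T y* = 36.
Strong duality: c^T x* = b^T y*. Confirmed.

36


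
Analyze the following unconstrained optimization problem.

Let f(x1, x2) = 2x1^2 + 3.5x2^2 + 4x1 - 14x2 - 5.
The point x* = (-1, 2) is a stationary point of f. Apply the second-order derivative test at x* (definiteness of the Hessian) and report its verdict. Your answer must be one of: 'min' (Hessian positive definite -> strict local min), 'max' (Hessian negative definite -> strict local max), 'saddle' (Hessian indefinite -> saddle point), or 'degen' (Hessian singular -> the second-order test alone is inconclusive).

Compute the Hessian H = grad^2 f:
  H = [[4, 0], [0, 7]]
Verify stationarity: grad f(x*) = H x* + g = (0, 0).
Eigenvalues of H: 4, 7.
Both eigenvalues > 0, so H is positive definite -> x* is a strict local min.

min


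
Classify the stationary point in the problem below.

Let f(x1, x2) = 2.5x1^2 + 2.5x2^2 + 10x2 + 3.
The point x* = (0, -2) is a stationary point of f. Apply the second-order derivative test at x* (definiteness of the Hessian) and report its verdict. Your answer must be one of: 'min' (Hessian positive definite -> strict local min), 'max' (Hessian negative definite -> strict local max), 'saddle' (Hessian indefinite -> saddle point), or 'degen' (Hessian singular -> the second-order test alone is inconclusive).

Compute the Hessian H = grad^2 f:
  H = [[5, 0], [0, 5]]
Verify stationarity: grad f(x*) = H x* + g = (0, 0).
Eigenvalues of H: 5, 5.
Both eigenvalues > 0, so H is positive definite -> x* is a strict local min.

min


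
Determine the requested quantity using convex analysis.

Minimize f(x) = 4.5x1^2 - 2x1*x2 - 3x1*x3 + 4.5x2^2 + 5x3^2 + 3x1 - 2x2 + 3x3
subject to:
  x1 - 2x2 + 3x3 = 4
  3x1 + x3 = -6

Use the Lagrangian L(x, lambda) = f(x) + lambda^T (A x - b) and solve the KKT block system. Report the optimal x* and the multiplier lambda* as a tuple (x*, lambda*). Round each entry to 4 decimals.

Form the Lagrangian:
  L(x, lambda) = (1/2) x^T Q x + c^T x + lambda^T (A x - b)
Stationarity (grad_x L = 0): Q x + c + A^T lambda = 0.
Primal feasibility: A x = b.

This gives the KKT block system:
  [ Q   A^T ] [ x     ]   [-c ]
  [ A    0  ] [ lambda ] = [ b ]

Solving the linear system:
  x*      = (-2.231, -2.0758, 0.6931)
  lambda* = (-8.1101, 7.7058)
  f(x*)   = 39.1065

x* = (-2.231, -2.0758, 0.6931), lambda* = (-8.1101, 7.7058)


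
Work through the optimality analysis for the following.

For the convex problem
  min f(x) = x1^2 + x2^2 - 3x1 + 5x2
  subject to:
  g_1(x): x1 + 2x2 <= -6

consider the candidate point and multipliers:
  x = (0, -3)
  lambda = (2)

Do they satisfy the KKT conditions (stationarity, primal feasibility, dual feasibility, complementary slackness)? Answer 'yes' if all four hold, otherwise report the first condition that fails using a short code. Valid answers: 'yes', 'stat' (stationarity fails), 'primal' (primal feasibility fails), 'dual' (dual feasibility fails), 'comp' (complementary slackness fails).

Gradient of f: grad f(x) = Q x + c = (-3, -1)
Constraint values g_i(x) = a_i^T x - b_i:
  g_1((0, -3)) = 0
Stationarity residual: grad f(x) + sum_i lambda_i a_i = (-1, 3)
  -> stationarity FAILS
Primal feasibility (all g_i <= 0): OK
Dual feasibility (all lambda_i >= 0): OK
Complementary slackness (lambda_i * g_i(x) = 0 for all i): OK

Verdict: the first failing condition is stationarity -> stat.

stat


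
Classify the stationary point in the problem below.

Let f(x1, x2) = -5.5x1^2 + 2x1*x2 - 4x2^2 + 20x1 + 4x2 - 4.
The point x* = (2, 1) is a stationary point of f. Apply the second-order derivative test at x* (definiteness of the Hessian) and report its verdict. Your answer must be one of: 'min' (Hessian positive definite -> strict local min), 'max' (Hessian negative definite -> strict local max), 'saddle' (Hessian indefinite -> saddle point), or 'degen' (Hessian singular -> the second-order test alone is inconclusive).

Compute the Hessian H = grad^2 f:
  H = [[-11, 2], [2, -8]]
Verify stationarity: grad f(x*) = H x* + g = (0, 0).
Eigenvalues of H: -12, -7.
Both eigenvalues < 0, so H is negative definite -> x* is a strict local max.

max


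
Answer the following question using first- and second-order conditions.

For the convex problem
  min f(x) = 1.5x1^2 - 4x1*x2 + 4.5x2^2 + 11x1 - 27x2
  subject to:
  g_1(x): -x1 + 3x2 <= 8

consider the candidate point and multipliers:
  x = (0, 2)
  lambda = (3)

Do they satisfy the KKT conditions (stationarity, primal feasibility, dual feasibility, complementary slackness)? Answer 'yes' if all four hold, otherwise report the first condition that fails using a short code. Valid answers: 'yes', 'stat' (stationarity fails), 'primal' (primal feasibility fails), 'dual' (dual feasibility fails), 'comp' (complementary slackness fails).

Gradient of f: grad f(x) = Q x + c = (3, -9)
Constraint values g_i(x) = a_i^T x - b_i:
  g_1((0, 2)) = -2
Stationarity residual: grad f(x) + sum_i lambda_i a_i = (0, 0)
  -> stationarity OK
Primal feasibility (all g_i <= 0): OK
Dual feasibility (all lambda_i >= 0): OK
Complementary slackness (lambda_i * g_i(x) = 0 for all i): FAILS

Verdict: the first failing condition is complementary_slackness -> comp.

comp


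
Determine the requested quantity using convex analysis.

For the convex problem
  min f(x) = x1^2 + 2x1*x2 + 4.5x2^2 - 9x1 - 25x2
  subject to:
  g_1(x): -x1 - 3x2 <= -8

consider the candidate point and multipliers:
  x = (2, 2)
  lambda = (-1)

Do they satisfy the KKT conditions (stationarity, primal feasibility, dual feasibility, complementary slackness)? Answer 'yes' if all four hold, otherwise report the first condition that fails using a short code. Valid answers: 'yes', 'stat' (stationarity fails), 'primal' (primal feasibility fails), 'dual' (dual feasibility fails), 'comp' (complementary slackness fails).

Gradient of f: grad f(x) = Q x + c = (-1, -3)
Constraint values g_i(x) = a_i^T x - b_i:
  g_1((2, 2)) = 0
Stationarity residual: grad f(x) + sum_i lambda_i a_i = (0, 0)
  -> stationarity OK
Primal feasibility (all g_i <= 0): OK
Dual feasibility (all lambda_i >= 0): FAILS
Complementary slackness (lambda_i * g_i(x) = 0 for all i): OK

Verdict: the first failing condition is dual_feasibility -> dual.

dual


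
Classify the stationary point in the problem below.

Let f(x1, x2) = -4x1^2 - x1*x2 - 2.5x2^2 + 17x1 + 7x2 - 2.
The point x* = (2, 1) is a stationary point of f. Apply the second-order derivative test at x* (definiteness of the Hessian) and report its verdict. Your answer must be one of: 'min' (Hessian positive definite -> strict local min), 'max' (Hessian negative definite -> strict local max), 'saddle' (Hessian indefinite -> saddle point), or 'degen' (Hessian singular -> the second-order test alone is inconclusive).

Compute the Hessian H = grad^2 f:
  H = [[-8, -1], [-1, -5]]
Verify stationarity: grad f(x*) = H x* + g = (0, 0).
Eigenvalues of H: -8.3028, -4.6972.
Both eigenvalues < 0, so H is negative definite -> x* is a strict local max.

max


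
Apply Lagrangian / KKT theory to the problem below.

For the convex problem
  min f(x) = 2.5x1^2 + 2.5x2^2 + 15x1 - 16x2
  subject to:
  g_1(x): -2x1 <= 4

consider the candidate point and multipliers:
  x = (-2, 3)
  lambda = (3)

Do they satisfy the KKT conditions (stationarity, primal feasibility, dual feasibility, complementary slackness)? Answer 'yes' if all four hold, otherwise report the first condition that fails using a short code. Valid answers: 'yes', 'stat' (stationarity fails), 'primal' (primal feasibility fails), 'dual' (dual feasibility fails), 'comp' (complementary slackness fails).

Gradient of f: grad f(x) = Q x + c = (5, -1)
Constraint values g_i(x) = a_i^T x - b_i:
  g_1((-2, 3)) = 0
Stationarity residual: grad f(x) + sum_i lambda_i a_i = (-1, -1)
  -> stationarity FAILS
Primal feasibility (all g_i <= 0): OK
Dual feasibility (all lambda_i >= 0): OK
Complementary slackness (lambda_i * g_i(x) = 0 for all i): OK

Verdict: the first failing condition is stationarity -> stat.

stat


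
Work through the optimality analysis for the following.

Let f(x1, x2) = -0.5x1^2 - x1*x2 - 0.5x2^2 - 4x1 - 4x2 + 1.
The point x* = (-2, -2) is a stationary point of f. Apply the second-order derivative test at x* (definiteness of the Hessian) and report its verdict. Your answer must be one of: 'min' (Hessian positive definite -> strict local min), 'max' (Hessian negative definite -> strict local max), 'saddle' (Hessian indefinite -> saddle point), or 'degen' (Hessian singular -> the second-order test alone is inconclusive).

Compute the Hessian H = grad^2 f:
  H = [[-1, -1], [-1, -1]]
Verify stationarity: grad f(x*) = H x* + g = (0, 0).
Eigenvalues of H: -2, 0.
H has a zero eigenvalue (singular; negative semidefinite but not definite), so H is neither positive definite, negative definite, nor indefinite. The second-order test alone is inconclusive -> degen.
(Indeed, f is constant along the null direction of H through x*, so x* is not a strict local extremum.)

degen


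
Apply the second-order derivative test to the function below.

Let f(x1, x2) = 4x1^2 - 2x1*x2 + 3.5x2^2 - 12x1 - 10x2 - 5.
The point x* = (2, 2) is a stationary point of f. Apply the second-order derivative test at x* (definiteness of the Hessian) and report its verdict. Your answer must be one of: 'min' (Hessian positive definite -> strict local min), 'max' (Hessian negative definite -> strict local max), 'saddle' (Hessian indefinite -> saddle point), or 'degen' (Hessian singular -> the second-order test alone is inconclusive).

Compute the Hessian H = grad^2 f:
  H = [[8, -2], [-2, 7]]
Verify stationarity: grad f(x*) = H x* + g = (0, 0).
Eigenvalues of H: 5.4384, 9.5616.
Both eigenvalues > 0, so H is positive definite -> x* is a strict local min.

min


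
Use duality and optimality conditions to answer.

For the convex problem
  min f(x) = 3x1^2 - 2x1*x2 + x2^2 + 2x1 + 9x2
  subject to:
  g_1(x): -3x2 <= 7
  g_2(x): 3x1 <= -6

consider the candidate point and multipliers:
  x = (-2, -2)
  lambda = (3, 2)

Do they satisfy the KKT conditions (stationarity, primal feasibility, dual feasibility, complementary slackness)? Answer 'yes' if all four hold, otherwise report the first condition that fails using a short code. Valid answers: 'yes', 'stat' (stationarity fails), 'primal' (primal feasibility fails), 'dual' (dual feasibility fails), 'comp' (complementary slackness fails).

Gradient of f: grad f(x) = Q x + c = (-6, 9)
Constraint values g_i(x) = a_i^T x - b_i:
  g_1((-2, -2)) = -1
  g_2((-2, -2)) = 0
Stationarity residual: grad f(x) + sum_i lambda_i a_i = (0, 0)
  -> stationarity OK
Primal feasibility (all g_i <= 0): OK
Dual feasibility (all lambda_i >= 0): OK
Complementary slackness (lambda_i * g_i(x) = 0 for all i): FAILS

Verdict: the first failing condition is complementary_slackness -> comp.

comp


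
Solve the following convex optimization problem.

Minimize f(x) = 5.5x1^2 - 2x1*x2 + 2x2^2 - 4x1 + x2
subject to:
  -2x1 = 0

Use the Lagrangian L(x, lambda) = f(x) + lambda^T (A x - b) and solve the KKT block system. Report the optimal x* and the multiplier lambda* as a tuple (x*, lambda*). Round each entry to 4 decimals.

Form the Lagrangian:
  L(x, lambda) = (1/2) x^T Q x + c^T x + lambda^T (A x - b)
Stationarity (grad_x L = 0): Q x + c + A^T lambda = 0.
Primal feasibility: A x = b.

This gives the KKT block system:
  [ Q   A^T ] [ x     ]   [-c ]
  [ A    0  ] [ lambda ] = [ b ]

Solving the linear system:
  x*      = (0, -0.25)
  lambda* = (-1.75)
  f(x*)   = -0.125

x* = (0, -0.25), lambda* = (-1.75)


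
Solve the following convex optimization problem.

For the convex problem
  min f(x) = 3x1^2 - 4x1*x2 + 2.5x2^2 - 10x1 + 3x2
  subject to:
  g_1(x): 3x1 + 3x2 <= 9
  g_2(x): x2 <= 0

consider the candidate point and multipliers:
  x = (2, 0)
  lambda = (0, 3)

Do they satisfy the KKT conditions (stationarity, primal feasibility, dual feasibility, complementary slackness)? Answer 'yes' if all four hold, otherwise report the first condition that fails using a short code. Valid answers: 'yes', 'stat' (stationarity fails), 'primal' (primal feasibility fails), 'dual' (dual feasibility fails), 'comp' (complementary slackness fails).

Gradient of f: grad f(x) = Q x + c = (2, -5)
Constraint values g_i(x) = a_i^T x - b_i:
  g_1((2, 0)) = -3
  g_2((2, 0)) = 0
Stationarity residual: grad f(x) + sum_i lambda_i a_i = (2, -2)
  -> stationarity FAILS
Primal feasibility (all g_i <= 0): OK
Dual feasibility (all lambda_i >= 0): OK
Complementary slackness (lambda_i * g_i(x) = 0 for all i): OK

Verdict: the first failing condition is stationarity -> stat.

stat


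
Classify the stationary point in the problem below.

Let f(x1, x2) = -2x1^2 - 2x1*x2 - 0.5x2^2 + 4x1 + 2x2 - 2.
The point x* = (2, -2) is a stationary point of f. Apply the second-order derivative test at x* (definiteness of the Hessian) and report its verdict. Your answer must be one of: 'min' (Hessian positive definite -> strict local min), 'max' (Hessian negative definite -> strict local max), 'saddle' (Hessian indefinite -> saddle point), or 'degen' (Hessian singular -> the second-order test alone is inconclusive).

Compute the Hessian H = grad^2 f:
  H = [[-4, -2], [-2, -1]]
Verify stationarity: grad f(x*) = H x* + g = (0, 0).
Eigenvalues of H: -5, 0.
H has a zero eigenvalue (singular; negative semidefinite but not definite), so H is neither positive definite, negative definite, nor indefinite. The second-order test alone is inconclusive -> degen.
(Indeed, f is constant along the null direction of H through x*, so x* is not a strict local extremum.)

degen


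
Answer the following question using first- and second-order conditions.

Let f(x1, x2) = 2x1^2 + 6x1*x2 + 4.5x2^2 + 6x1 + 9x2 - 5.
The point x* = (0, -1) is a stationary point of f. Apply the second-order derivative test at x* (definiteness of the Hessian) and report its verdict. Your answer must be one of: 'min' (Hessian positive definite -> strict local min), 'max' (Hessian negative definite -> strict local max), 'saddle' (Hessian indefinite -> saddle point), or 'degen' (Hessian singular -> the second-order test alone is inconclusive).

Compute the Hessian H = grad^2 f:
  H = [[4, 6], [6, 9]]
Verify stationarity: grad f(x*) = H x* + g = (0, 0).
Eigenvalues of H: 0, 13.
H has a zero eigenvalue (singular; positive semidefinite but not definite), so H is neither positive definite, negative definite, nor indefinite. The second-order test alone is inconclusive -> degen.
(Indeed, f is constant along the null direction of H through x*, so x* is not a strict local extremum.)

degen


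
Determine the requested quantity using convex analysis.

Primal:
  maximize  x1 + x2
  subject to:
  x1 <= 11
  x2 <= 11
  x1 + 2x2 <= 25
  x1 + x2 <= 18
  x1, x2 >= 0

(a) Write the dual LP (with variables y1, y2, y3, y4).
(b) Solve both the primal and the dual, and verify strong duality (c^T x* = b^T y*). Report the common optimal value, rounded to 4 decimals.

The standard primal-dual pair for 'max c^T x s.t. A x <= b, x >= 0' is:
  Dual:  min b^T y  s.t.  A^T y >= c,  y >= 0.

So the dual LP is:
  minimize  11y1 + 11y2 + 25y3 + 18y4
  subject to:
    y1 + y3 + y4 >= 1
    y2 + 2y3 + y4 >= 1
    y1, y2, y3, y4 >= 0

Solving the primal: x* = (11, 7).
  primal value c^T x* = 18.
Solving the dual: y* = (0, 0, 0, 1).
  dual value b^T y* = 18.
Strong duality: c^T x* = b^T y*. Confirmed.

18


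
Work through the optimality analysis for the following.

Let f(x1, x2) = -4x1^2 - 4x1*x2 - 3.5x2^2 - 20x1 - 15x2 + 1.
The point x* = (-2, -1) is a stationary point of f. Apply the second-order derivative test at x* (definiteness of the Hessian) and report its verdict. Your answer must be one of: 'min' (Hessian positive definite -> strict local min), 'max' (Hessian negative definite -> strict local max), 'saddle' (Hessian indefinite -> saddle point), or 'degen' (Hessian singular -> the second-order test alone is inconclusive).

Compute the Hessian H = grad^2 f:
  H = [[-8, -4], [-4, -7]]
Verify stationarity: grad f(x*) = H x* + g = (0, 0).
Eigenvalues of H: -11.5311, -3.4689.
Both eigenvalues < 0, so H is negative definite -> x* is a strict local max.

max


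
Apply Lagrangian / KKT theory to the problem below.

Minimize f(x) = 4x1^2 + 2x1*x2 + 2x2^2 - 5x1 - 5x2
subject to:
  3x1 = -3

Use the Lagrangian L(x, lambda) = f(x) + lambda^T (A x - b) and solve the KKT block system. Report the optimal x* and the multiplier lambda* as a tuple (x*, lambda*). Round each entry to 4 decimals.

Form the Lagrangian:
  L(x, lambda) = (1/2) x^T Q x + c^T x + lambda^T (A x - b)
Stationarity (grad_x L = 0): Q x + c + A^T lambda = 0.
Primal feasibility: A x = b.

This gives the KKT block system:
  [ Q   A^T ] [ x     ]   [-c ]
  [ A    0  ] [ lambda ] = [ b ]

Solving the linear system:
  x*      = (-1, 1.75)
  lambda* = (3.1667)
  f(x*)   = 2.875

x* = (-1, 1.75), lambda* = (3.1667)


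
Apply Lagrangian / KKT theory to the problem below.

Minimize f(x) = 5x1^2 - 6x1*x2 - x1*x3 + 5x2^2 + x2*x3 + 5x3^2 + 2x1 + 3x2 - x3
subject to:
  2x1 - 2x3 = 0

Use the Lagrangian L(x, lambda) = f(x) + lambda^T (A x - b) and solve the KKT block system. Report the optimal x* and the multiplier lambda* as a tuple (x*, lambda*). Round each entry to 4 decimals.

Form the Lagrangian:
  L(x, lambda) = (1/2) x^T Q x + c^T x + lambda^T (A x - b)
Stationarity (grad_x L = 0): Q x + c + A^T lambda = 0.
Primal feasibility: A x = b.

This gives the KKT block system:
  [ Q   A^T ] [ x     ]   [-c ]
  [ A    0  ] [ lambda ] = [ b ]

Solving the linear system:
  x*      = (-0.1613, -0.3806, -0.1613)
  lambda* = (-1.4161)
  f(x*)   = -0.6516

x* = (-0.1613, -0.3806, -0.1613), lambda* = (-1.4161)


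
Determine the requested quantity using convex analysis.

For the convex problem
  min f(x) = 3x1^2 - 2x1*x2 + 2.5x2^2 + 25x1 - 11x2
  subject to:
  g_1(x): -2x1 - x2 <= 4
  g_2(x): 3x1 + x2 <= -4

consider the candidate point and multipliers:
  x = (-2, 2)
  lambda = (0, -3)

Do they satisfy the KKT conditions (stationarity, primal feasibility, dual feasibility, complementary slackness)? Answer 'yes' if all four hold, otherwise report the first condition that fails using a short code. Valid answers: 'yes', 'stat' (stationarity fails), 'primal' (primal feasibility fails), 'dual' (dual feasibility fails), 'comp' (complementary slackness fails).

Gradient of f: grad f(x) = Q x + c = (9, 3)
Constraint values g_i(x) = a_i^T x - b_i:
  g_1((-2, 2)) = -2
  g_2((-2, 2)) = 0
Stationarity residual: grad f(x) + sum_i lambda_i a_i = (0, 0)
  -> stationarity OK
Primal feasibility (all g_i <= 0): OK
Dual feasibility (all lambda_i >= 0): FAILS
Complementary slackness (lambda_i * g_i(x) = 0 for all i): OK

Verdict: the first failing condition is dual_feasibility -> dual.

dual


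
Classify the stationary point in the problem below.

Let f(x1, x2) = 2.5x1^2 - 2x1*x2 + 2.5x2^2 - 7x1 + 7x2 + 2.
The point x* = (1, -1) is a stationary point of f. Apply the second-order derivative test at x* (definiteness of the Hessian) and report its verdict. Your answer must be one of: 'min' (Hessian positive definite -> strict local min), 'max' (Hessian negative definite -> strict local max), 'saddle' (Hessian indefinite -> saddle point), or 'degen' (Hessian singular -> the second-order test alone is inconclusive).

Compute the Hessian H = grad^2 f:
  H = [[5, -2], [-2, 5]]
Verify stationarity: grad f(x*) = H x* + g = (0, 0).
Eigenvalues of H: 3, 7.
Both eigenvalues > 0, so H is positive definite -> x* is a strict local min.

min


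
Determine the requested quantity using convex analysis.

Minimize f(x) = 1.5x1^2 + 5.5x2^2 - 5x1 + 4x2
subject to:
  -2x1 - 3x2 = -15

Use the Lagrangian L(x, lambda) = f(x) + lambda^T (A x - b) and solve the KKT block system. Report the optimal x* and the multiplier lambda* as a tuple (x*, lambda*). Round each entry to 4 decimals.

Form the Lagrangian:
  L(x, lambda) = (1/2) x^T Q x + c^T x + lambda^T (A x - b)
Stationarity (grad_x L = 0): Q x + c + A^T lambda = 0.
Primal feasibility: A x = b.

This gives the KKT block system:
  [ Q   A^T ] [ x     ]   [-c ]
  [ A    0  ] [ lambda ] = [ b ]

Solving the linear system:
  x*      = (5.6197, 1.2535)
  lambda* = (5.9296)
  f(x*)   = 32.9296

x* = (5.6197, 1.2535), lambda* = (5.9296)


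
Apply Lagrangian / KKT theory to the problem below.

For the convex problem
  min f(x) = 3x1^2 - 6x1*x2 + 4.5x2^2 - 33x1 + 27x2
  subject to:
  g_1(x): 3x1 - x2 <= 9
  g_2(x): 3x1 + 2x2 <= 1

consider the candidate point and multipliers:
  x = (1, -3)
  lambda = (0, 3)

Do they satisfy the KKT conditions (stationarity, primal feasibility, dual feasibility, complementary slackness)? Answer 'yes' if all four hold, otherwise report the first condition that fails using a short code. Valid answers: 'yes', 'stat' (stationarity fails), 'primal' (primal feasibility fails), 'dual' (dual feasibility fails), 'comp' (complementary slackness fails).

Gradient of f: grad f(x) = Q x + c = (-9, -6)
Constraint values g_i(x) = a_i^T x - b_i:
  g_1((1, -3)) = -3
  g_2((1, -3)) = -4
Stationarity residual: grad f(x) + sum_i lambda_i a_i = (0, 0)
  -> stationarity OK
Primal feasibility (all g_i <= 0): OK
Dual feasibility (all lambda_i >= 0): OK
Complementary slackness (lambda_i * g_i(x) = 0 for all i): FAILS

Verdict: the first failing condition is complementary_slackness -> comp.

comp


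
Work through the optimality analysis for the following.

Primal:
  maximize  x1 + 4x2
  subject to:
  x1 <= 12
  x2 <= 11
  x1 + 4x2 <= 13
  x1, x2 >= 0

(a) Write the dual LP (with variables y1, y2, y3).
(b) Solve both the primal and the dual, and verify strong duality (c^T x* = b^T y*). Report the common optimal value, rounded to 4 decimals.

The standard primal-dual pair for 'max c^T x s.t. A x <= b, x >= 0' is:
  Dual:  min b^T y  s.t.  A^T y >= c,  y >= 0.

So the dual LP is:
  minimize  12y1 + 11y2 + 13y3
  subject to:
    y1 + y3 >= 1
    y2 + 4y3 >= 4
    y1, y2, y3 >= 0

Solving the primal: x* = (0, 3.25).
  primal value c^T x* = 13.
Solving the dual: y* = (0, 0, 1).
  dual value b^T y* = 13.
Strong duality: c^T x* = b^T y*. Confirmed.

13


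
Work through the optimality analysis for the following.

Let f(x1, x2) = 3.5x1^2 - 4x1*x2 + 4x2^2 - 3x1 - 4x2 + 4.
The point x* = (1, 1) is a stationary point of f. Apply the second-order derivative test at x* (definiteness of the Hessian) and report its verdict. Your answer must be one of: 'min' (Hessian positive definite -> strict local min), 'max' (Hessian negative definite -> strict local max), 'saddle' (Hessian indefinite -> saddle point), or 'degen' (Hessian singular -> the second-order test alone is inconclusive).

Compute the Hessian H = grad^2 f:
  H = [[7, -4], [-4, 8]]
Verify stationarity: grad f(x*) = H x* + g = (0, 0).
Eigenvalues of H: 3.4689, 11.5311.
Both eigenvalues > 0, so H is positive definite -> x* is a strict local min.

min


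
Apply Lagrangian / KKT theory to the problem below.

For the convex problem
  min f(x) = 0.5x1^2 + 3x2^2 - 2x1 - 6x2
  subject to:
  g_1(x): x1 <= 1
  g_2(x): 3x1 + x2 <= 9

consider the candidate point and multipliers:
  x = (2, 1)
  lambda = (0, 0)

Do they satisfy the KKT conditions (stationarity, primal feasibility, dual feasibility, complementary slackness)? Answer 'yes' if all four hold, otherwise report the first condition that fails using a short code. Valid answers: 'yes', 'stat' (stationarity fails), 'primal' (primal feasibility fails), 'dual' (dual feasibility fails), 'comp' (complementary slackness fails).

Gradient of f: grad f(x) = Q x + c = (0, 0)
Constraint values g_i(x) = a_i^T x - b_i:
  g_1((2, 1)) = 1
  g_2((2, 1)) = -2
Stationarity residual: grad f(x) + sum_i lambda_i a_i = (0, 0)
  -> stationarity OK
Primal feasibility (all g_i <= 0): FAILS
Dual feasibility (all lambda_i >= 0): OK
Complementary slackness (lambda_i * g_i(x) = 0 for all i): OK

Verdict: the first failing condition is primal_feasibility -> primal.

primal


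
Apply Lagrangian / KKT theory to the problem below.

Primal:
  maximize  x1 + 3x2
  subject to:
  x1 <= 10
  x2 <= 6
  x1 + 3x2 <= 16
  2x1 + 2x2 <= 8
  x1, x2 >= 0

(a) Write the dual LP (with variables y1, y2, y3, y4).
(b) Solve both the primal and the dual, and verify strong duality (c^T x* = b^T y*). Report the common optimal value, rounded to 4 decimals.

The standard primal-dual pair for 'max c^T x s.t. A x <= b, x >= 0' is:
  Dual:  min b^T y  s.t.  A^T y >= c,  y >= 0.

So the dual LP is:
  minimize  10y1 + 6y2 + 16y3 + 8y4
  subject to:
    y1 + y3 + 2y4 >= 1
    y2 + 3y3 + 2y4 >= 3
    y1, y2, y3, y4 >= 0

Solving the primal: x* = (0, 4).
  primal value c^T x* = 12.
Solving the dual: y* = (0, 0, 0, 1.5).
  dual value b^T y* = 12.
Strong duality: c^T x* = b^T y*. Confirmed.

12


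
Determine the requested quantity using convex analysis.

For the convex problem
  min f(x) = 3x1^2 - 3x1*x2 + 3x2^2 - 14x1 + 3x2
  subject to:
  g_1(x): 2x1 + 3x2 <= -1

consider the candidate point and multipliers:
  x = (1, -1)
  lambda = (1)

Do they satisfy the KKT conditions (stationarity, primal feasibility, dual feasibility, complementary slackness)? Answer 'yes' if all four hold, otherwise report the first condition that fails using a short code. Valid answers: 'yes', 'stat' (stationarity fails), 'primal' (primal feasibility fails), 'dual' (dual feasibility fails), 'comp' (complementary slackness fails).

Gradient of f: grad f(x) = Q x + c = (-5, -6)
Constraint values g_i(x) = a_i^T x - b_i:
  g_1((1, -1)) = 0
Stationarity residual: grad f(x) + sum_i lambda_i a_i = (-3, -3)
  -> stationarity FAILS
Primal feasibility (all g_i <= 0): OK
Dual feasibility (all lambda_i >= 0): OK
Complementary slackness (lambda_i * g_i(x) = 0 for all i): OK

Verdict: the first failing condition is stationarity -> stat.

stat


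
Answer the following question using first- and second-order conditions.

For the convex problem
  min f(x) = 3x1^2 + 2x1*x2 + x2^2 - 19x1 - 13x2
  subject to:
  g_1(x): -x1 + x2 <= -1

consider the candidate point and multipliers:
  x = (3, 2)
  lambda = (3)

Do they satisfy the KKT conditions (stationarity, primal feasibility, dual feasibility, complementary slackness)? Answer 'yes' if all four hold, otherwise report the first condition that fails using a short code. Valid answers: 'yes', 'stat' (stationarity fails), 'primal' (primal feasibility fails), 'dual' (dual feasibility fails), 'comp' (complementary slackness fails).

Gradient of f: grad f(x) = Q x + c = (3, -3)
Constraint values g_i(x) = a_i^T x - b_i:
  g_1((3, 2)) = 0
Stationarity residual: grad f(x) + sum_i lambda_i a_i = (0, 0)
  -> stationarity OK
Primal feasibility (all g_i <= 0): OK
Dual feasibility (all lambda_i >= 0): OK
Complementary slackness (lambda_i * g_i(x) = 0 for all i): OK

Verdict: yes, KKT holds.

yes


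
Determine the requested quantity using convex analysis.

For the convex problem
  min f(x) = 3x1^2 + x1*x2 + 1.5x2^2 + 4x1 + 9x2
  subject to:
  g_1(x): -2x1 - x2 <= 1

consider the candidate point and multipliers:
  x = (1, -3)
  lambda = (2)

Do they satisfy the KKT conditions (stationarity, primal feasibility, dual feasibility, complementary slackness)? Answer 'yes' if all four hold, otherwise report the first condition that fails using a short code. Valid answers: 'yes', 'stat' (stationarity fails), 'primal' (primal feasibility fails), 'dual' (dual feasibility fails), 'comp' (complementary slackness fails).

Gradient of f: grad f(x) = Q x + c = (7, 1)
Constraint values g_i(x) = a_i^T x - b_i:
  g_1((1, -3)) = 0
Stationarity residual: grad f(x) + sum_i lambda_i a_i = (3, -1)
  -> stationarity FAILS
Primal feasibility (all g_i <= 0): OK
Dual feasibility (all lambda_i >= 0): OK
Complementary slackness (lambda_i * g_i(x) = 0 for all i): OK

Verdict: the first failing condition is stationarity -> stat.

stat


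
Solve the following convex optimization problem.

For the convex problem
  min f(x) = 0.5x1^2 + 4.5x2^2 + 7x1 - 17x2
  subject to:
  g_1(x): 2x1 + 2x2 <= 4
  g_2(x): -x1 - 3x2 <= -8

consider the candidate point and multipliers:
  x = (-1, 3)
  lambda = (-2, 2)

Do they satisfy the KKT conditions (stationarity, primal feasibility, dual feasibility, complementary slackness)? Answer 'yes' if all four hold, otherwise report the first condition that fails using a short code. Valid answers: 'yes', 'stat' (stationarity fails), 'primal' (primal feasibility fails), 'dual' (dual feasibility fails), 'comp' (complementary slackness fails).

Gradient of f: grad f(x) = Q x + c = (6, 10)
Constraint values g_i(x) = a_i^T x - b_i:
  g_1((-1, 3)) = 0
  g_2((-1, 3)) = 0
Stationarity residual: grad f(x) + sum_i lambda_i a_i = (0, 0)
  -> stationarity OK
Primal feasibility (all g_i <= 0): OK
Dual feasibility (all lambda_i >= 0): FAILS
Complementary slackness (lambda_i * g_i(x) = 0 for all i): OK

Verdict: the first failing condition is dual_feasibility -> dual.

dual


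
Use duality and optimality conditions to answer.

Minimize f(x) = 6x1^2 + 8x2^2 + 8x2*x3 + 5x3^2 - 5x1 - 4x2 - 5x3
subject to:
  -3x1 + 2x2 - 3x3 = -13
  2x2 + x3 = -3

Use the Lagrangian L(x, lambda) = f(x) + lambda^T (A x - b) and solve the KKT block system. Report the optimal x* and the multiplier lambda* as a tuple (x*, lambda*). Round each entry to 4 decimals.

Form the Lagrangian:
  L(x, lambda) = (1/2) x^T Q x + c^T x + lambda^T (A x - b)
Stationarity (grad_x L = 0): Q x + c + A^T lambda = 0.
Primal feasibility: A x = b.

This gives the KKT block system:
  [ Q   A^T ] [ x     ]   [-c ]
  [ A    0  ] [ lambda ] = [ b ]

Solving the linear system:
  x*      = (0.9106, -2.4085, 1.8171)
  lambda* = (1.9756, 12.0244)
  f(x*)   = 28.876

x* = (0.9106, -2.4085, 1.8171), lambda* = (1.9756, 12.0244)


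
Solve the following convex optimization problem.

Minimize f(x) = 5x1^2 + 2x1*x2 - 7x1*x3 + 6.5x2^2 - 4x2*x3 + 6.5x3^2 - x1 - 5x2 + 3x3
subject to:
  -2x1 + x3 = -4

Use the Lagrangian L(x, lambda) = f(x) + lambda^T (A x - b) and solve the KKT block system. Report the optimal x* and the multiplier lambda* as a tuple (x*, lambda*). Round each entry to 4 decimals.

Form the Lagrangian:
  L(x, lambda) = (1/2) x^T Q x + c^T x + lambda^T (A x - b)
Stationarity (grad_x L = 0): Q x + c + A^T lambda = 0.
Primal feasibility: A x = b.

This gives the KKT block system:
  [ Q   A^T ] [ x     ]   [-c ]
  [ A    0  ] [ lambda ] = [ b ]

Solving the linear system:
  x*      = (2.1108, 0.1281, 0.2217)
  lambda* = (9.4064)
  f(x*)   = 17.7697

x* = (2.1108, 0.1281, 0.2217), lambda* = (9.4064)


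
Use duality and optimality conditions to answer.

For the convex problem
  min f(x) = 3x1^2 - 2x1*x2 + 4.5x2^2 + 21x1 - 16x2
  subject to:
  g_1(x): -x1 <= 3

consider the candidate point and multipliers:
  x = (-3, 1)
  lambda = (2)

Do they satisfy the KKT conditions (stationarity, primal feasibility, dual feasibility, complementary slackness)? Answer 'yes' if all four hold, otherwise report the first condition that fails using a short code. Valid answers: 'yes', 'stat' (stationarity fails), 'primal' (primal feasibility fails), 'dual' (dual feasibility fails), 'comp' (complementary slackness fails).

Gradient of f: grad f(x) = Q x + c = (1, -1)
Constraint values g_i(x) = a_i^T x - b_i:
  g_1((-3, 1)) = 0
Stationarity residual: grad f(x) + sum_i lambda_i a_i = (-1, -1)
  -> stationarity FAILS
Primal feasibility (all g_i <= 0): OK
Dual feasibility (all lambda_i >= 0): OK
Complementary slackness (lambda_i * g_i(x) = 0 for all i): OK

Verdict: the first failing condition is stationarity -> stat.

stat


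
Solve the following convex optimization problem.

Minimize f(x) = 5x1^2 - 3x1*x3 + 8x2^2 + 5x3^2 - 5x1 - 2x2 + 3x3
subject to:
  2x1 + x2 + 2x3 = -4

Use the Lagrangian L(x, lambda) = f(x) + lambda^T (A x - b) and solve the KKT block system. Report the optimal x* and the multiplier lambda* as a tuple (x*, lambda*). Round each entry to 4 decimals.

Form the Lagrangian:
  L(x, lambda) = (1/2) x^T Q x + c^T x + lambda^T (A x - b)
Stationarity (grad_x L = 0): Q x + c + A^T lambda = 0.
Primal feasibility: A x = b.

This gives the KKT block system:
  [ Q   A^T ] [ x     ]   [-c ]
  [ A    0  ] [ lambda ] = [ b ]

Solving the linear system:
  x*      = (-0.6627, -0.1185, -1.2781)
  lambda* = (3.8963)
  f(x*)   = 7.6507

x* = (-0.6627, -0.1185, -1.2781), lambda* = (3.8963)


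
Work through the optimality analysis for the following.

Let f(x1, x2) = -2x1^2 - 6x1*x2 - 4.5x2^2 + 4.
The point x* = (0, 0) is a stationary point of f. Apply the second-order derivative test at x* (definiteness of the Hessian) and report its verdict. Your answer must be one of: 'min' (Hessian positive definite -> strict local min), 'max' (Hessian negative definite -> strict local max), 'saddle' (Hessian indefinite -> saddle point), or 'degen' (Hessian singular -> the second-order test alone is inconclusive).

Compute the Hessian H = grad^2 f:
  H = [[-4, -6], [-6, -9]]
Verify stationarity: grad f(x*) = H x* + g = (0, 0).
Eigenvalues of H: -13, 0.
H has a zero eigenvalue (singular; negative semidefinite but not definite), so H is neither positive definite, negative definite, nor indefinite. The second-order test alone is inconclusive -> degen.
(Indeed, f is constant along the null direction of H through x*, so x* is not a strict local extremum.)

degen
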